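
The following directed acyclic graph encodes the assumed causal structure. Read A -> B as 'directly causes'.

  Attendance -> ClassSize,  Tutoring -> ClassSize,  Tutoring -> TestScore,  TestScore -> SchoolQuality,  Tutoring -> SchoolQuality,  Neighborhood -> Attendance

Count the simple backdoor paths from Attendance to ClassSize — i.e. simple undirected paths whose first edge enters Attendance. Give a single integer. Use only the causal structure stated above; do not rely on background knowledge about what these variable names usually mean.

0

A backdoor path from Attendance to ClassSize is any simple undirected path whose first edge points into Attendance (i.e. leaves Attendance via a parent).
Parents of Attendance: {Neighborhood}.
No simple path from any parent of Attendance reaches ClassSize without revisiting Attendance, so there are no backdoor paths.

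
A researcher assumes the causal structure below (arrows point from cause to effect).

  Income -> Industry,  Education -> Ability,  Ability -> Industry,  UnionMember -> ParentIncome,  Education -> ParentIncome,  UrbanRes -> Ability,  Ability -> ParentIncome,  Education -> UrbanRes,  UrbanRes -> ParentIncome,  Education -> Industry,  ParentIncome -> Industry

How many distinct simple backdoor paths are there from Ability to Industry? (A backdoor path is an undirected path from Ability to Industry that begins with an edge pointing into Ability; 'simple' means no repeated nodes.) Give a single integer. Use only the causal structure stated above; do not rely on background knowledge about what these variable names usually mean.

A backdoor path from Ability to Industry is any simple undirected path whose first edge points into Ability (i.e. leaves Ability via a parent).
Parents of Ability: {Education, UrbanRes}.
Enumerating:
  P1: Ability <- Education -> UrbanRes -> ParentIncome -> Industry
  P2: Ability <- Education -> ParentIncome -> Industry
  P3: Ability <- Education -> Industry
  P4: Ability <- UrbanRes <- Education -> ParentIncome -> Industry
  P5: Ability <- UrbanRes <- Education -> Industry
  P6: Ability <- UrbanRes -> ParentIncome <- Education -> Industry
  P7: Ability <- UrbanRes -> ParentIncome -> Industry
That exhausts the simple backdoor paths. Count: 7.

7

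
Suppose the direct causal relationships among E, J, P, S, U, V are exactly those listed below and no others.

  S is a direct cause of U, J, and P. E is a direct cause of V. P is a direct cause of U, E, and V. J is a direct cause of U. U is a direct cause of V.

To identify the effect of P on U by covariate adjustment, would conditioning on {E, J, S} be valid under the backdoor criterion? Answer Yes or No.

No

Backdoor paths from P to U (paths whose first edge points into P):
  P1: P <- S -> J -> U
  P2: P <- S -> U
Condition 1 (no descendant of P in the set): FAILS — E is a descendant of P.
Condition 2 (every backdoor path blocked by {E, J, S}):
  P1: blocked at fork node S ∈ conditioning set.
  P2: blocked at fork node S ∈ conditioning set.
{E, J, S} does not satisfy the backdoor criterion.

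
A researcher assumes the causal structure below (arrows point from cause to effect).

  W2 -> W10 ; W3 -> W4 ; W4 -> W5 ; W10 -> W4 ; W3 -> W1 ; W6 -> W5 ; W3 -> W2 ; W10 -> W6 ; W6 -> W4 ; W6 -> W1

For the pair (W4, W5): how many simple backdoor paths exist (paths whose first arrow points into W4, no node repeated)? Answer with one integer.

5

A backdoor path from W4 to W5 is any simple undirected path whose first edge points into W4 (i.e. leaves W4 via a parent).
Parents of W4: {W10, W3, W6}.
Enumerating:
  P1: W4 <- W3 -> W2 -> W10 -> W6 -> W5
  P2: W4 <- W3 -> W1 <- W6 -> W5
  P3: W4 <- W10 <- W2 <- W3 -> W1 <- W6 -> W5
  P4: W4 <- W10 -> W6 -> W5
  P5: W4 <- W6 -> W5
That exhausts the simple backdoor paths. Count: 5.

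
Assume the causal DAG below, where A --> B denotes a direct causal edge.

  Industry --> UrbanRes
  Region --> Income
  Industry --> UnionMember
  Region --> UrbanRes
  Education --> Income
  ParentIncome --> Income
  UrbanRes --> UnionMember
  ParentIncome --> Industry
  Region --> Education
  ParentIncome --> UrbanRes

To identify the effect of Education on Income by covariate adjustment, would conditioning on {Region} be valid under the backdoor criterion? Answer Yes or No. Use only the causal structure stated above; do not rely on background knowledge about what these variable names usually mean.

Yes

Backdoor paths from Education to Income (paths whose first edge points into Education):
  P1: Education <- Region -> Income
  P2: Education <- Region -> UrbanRes <- ParentIncome -> Income
  P3: Education <- Region -> UrbanRes <- Industry <- ParentIncome -> Income
  P4: Education <- Region -> UrbanRes -> UnionMember <- Industry <- ParentIncome -> Income
Condition 1 (no descendant of Education in the set): holds — descendants of Education are {Income}; none are in {Region}.
Condition 2 (every backdoor path blocked by {Region}):
  P1: blocked at fork node Region ∈ conditioning set.
  P2: blocked at fork node Region ∈ conditioning set.
  P3: blocked at fork node Region ∈ conditioning set.
  P4: blocked at fork node Region ∈ conditioning set.
{Region} satisfies the backdoor criterion.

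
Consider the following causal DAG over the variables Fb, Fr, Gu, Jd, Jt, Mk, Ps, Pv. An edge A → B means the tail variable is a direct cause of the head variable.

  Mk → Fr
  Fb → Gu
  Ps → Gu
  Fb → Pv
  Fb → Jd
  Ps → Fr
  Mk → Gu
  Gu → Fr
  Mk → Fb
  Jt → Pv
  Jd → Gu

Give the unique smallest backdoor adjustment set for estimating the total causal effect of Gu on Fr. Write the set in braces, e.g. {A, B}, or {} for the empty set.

Variables eligible for adjustment (non-descendants of Gu, excluding Gu and Fr): {Fb, Jd, Jt, Mk, Ps, Pv}.
Backdoor paths from Gu to Fr:
  P1: Gu <- Mk -> Fr
  P2: Gu <- Fb <- Mk -> Fr
  P3: Gu <- Jd <- Fb <- Mk -> Fr
  P4: Gu <- Ps -> Fr
The empty set is not sufficient: P1 (Gu <- Mk -> Fr) has no collider blocking it and no conditioned non-collider, so it is open.
Try {Mk, Ps}:
  P1: blocked at fork node Mk ∈ conditioning set.
  P2: blocked at fork node Mk ∈ conditioning set.
  P3: blocked at fork node Mk ∈ conditioning set.
  P4: blocked at fork node Ps ∈ conditioning set.
{Mk, Ps} contains no descendant of Gu and blocks every backdoor path.
Every element of {Mk, Ps} is needed (dropping Mk leaves P1 open; dropping Ps leaves P4 open), so no proper subset is valid.
Among all size-2 subsets of the eligible variables, only {Mk, Ps} blocks every backdoor path, so it is the unique smallest valid adjustment set.

{Mk, Ps}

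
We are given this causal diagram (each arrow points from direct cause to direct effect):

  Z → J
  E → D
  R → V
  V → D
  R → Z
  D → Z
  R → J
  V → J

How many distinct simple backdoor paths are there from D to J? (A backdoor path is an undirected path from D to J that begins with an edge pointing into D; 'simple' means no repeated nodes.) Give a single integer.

3

A backdoor path from D to J is any simple undirected path whose first edge points into D (i.e. leaves D via a parent).
Parents of D: {E, V}.
Enumerating:
  P1: D <- V <- R -> Z -> J
  P2: D <- V <- R -> J
  P3: D <- V -> J
That exhausts the simple backdoor paths. Count: 3.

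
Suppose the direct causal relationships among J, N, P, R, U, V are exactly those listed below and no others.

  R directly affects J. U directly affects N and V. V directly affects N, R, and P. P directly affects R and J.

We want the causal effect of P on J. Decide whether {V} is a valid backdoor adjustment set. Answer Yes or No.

Yes

Backdoor paths from P to J (paths whose first edge points into P):
  P1: P <- V -> R -> J
Condition 1 (no descendant of P in the set): holds — descendants of P are {J, R}; none are in {V}.
Condition 2 (every backdoor path blocked by {V}):
  P1: blocked at fork node V ∈ conditioning set.
{V} satisfies the backdoor criterion.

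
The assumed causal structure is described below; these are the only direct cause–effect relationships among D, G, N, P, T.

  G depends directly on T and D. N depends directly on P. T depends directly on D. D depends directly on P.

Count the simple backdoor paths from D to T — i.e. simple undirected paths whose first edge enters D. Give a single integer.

A backdoor path from D to T is any simple undirected path whose first edge points into D (i.e. leaves D via a parent).
Parents of D: {P}.
No simple path from any parent of D reaches T without revisiting D, so there are no backdoor paths.

0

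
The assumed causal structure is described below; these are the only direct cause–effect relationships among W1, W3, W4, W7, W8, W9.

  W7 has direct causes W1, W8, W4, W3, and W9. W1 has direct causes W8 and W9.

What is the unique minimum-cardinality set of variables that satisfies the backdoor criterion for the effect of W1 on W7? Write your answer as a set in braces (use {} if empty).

Variables eligible for adjustment (non-descendants of W1, excluding W1 and W7): {W3, W4, W8, W9}.
Backdoor paths from W1 to W7:
  P1: W1 <- W9 -> W7
  P2: W1 <- W8 -> W7
The empty set is not sufficient: P1 (W1 <- W9 -> W7) has no collider blocking it and no conditioned non-collider, so it is open.
Try {W8, W9}:
  P1: blocked at fork node W9 ∈ conditioning set.
  P2: blocked at fork node W8 ∈ conditioning set.
{W8, W9} contains no descendant of W1 and blocks every backdoor path.
Every element of {W8, W9} is needed (dropping W8 leaves P2 open; dropping W9 leaves P1 open), so no proper subset is valid.
Among all size-2 subsets of the eligible variables, only {W8, W9} blocks every backdoor path, so it is the unique smallest valid adjustment set.

{W8, W9}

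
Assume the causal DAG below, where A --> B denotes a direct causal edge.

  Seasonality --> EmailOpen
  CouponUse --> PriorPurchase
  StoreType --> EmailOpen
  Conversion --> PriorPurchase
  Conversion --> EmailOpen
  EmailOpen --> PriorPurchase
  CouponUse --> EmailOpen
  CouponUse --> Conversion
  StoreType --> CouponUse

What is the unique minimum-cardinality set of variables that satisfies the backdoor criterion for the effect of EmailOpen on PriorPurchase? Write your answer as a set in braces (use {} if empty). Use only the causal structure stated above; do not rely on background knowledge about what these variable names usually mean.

Variables eligible for adjustment (non-descendants of EmailOpen, excluding EmailOpen and PriorPurchase): {Conversion, CouponUse, Seasonality, StoreType}.
Backdoor paths from EmailOpen to PriorPurchase:
  P1: EmailOpen <- StoreType -> CouponUse -> Conversion -> PriorPurchase
  P2: EmailOpen <- StoreType -> CouponUse -> PriorPurchase
  P3: EmailOpen <- CouponUse -> Conversion -> PriorPurchase
  P4: EmailOpen <- CouponUse -> PriorPurchase
  P5: EmailOpen <- Conversion <- CouponUse -> PriorPurchase
  P6: EmailOpen <- Conversion -> PriorPurchase
The empty set is not sufficient: P1 (EmailOpen <- StoreType -> CouponUse -> Conversion -> PriorPurchase) has no collider blocking it and no conditioned non-collider, so it is open.
Try {Conversion, CouponUse}:
  P1: blocked at chain node CouponUse ∈ conditioning set.
  P2: blocked at chain node CouponUse ∈ conditioning set.
  P3: blocked at fork node CouponUse ∈ conditioning set.
  P4: blocked at fork node CouponUse ∈ conditioning set.
  P5: blocked at chain node Conversion ∈ conditioning set.
  P6: blocked at fork node Conversion ∈ conditioning set.
{Conversion, CouponUse} contains no descendant of EmailOpen and blocks every backdoor path.
Every element of {Conversion, CouponUse} is needed (dropping Conversion leaves P6 open; dropping CouponUse leaves P2 open), so no proper subset is valid.
Among all size-2 subsets of the eligible variables, only {Conversion, CouponUse} blocks every backdoor path, so it is the unique smallest valid adjustment set.

{Conversion, CouponUse}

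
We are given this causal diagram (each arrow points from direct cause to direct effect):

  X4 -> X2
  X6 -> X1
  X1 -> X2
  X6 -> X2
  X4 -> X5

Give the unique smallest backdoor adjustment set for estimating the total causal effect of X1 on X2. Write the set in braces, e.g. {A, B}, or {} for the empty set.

Variables eligible for adjustment (non-descendants of X1, excluding X1 and X2): {X4, X5, X6}.
Backdoor paths from X1 to X2:
  P1: X1 <- X6 -> X2
The empty set is not sufficient: P1 (X1 <- X6 -> X2) has no collider blocking it and no conditioned non-collider, so it is open.
Try {X6}:
  P1: blocked at fork node X6 ∈ conditioning set.
{X6} contains no descendant of X1 and blocks every backdoor path.
No other singleton works — e.g. {X4} leaves P1 open — so {X6} is the unique smallest valid adjustment set.

{X6}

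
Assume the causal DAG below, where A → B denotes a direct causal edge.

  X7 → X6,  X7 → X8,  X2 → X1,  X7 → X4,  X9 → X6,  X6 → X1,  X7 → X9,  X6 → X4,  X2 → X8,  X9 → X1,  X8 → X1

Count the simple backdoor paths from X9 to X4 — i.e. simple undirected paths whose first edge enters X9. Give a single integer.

4

A backdoor path from X9 to X4 is any simple undirected path whose first edge points into X9 (i.e. leaves X9 via a parent).
Parents of X9: {X7}.
Enumerating:
  P1: X9 <- X7 -> X6 -> X4
  P2: X9 <- X7 -> X4
  P3: X9 <- X7 -> X8 <- X2 -> X1 <- X6 -> X4
  P4: X9 <- X7 -> X8 -> X1 <- X6 -> X4
That exhausts the simple backdoor paths. Count: 4.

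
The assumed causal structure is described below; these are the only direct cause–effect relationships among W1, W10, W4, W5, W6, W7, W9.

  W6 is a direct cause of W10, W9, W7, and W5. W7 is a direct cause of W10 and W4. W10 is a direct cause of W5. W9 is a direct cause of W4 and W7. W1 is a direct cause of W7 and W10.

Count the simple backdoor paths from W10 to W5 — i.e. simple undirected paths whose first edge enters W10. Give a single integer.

7

A backdoor path from W10 to W5 is any simple undirected path whose first edge points into W10 (i.e. leaves W10 via a parent).
Parents of W10: {W1, W6, W7}.
Enumerating:
  P1: W10 <- W1 -> W7 <- W6 -> W5
  P2: W10 <- W1 -> W7 <- W9 <- W6 -> W5
  P3: W10 <- W1 -> W7 -> W4 <- W9 <- W6 -> W5
  P4: W10 <- W6 -> W5
  P5: W10 <- W7 <- W6 -> W5
  P6: W10 <- W7 <- W9 <- W6 -> W5
  P7: W10 <- W7 -> W4 <- W9 <- W6 -> W5
That exhausts the simple backdoor paths. Count: 7.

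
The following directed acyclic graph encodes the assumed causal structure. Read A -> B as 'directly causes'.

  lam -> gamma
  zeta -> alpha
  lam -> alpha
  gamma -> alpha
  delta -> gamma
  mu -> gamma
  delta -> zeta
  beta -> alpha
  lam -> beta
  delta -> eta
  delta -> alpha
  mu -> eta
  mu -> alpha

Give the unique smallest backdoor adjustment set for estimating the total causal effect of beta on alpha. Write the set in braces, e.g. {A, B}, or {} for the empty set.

{lam}

Variables eligible for adjustment (non-descendants of beta, excluding beta and alpha): {delta, eta, gamma, lam, mu, zeta}.
Backdoor paths from beta to alpha:
  P1: beta <- lam -> gamma <- delta -> zeta -> alpha
  P2: beta <- lam -> gamma <- delta -> eta <- mu -> alpha
  P3: beta <- lam -> gamma <- delta -> alpha
  P4: beta <- lam -> gamma <- mu -> eta <- delta -> zeta -> alpha
  P5: beta <- lam -> gamma <- mu -> eta <- delta -> alpha
  P6: beta <- lam -> gamma <- mu -> alpha
  P7: beta <- lam -> gamma -> alpha
  P8: beta <- lam -> alpha
The empty set is not sufficient: P7 (beta <- lam -> gamma -> alpha) has no collider blocking it and no conditioned non-collider, so it is open.
Try {lam}:
  P1: blocked at fork node lam ∈ conditioning set.
  P2: blocked at fork node lam ∈ conditioning set.
  P3: blocked at fork node lam ∈ conditioning set.
  P4: blocked at fork node lam ∈ conditioning set.
  P5: blocked at fork node lam ∈ conditioning set.
  P6: blocked at fork node lam ∈ conditioning set.
  P7: blocked at fork node lam ∈ conditioning set.
  P8: blocked at fork node lam ∈ conditioning set.
{lam} contains no descendant of beta and blocks every backdoor path.
No other singleton works — e.g. {delta} leaves P7 open — so {lam} is the unique smallest valid adjustment set.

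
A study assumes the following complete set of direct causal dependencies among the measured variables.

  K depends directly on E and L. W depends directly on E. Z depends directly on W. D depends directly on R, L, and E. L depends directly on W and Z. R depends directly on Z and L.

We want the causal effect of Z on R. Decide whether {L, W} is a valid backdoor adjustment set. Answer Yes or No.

Backdoor paths from Z to R (paths whose first edge points into Z):
  P1: Z <- W <- E -> D <- L -> R
  P2: Z <- W <- E -> D <- R
  P3: Z <- W <- E -> K <- L -> R
  P4: Z <- W <- E -> K <- L -> D <- R
  P5: Z <- W -> L -> R
  P6: Z <- W -> L -> D <- R
  P7: Z <- W -> L -> K <- E -> D <- R
Condition 1 (no descendant of Z in the set): FAILS — L is a descendant of Z.
Condition 2 (every backdoor path blocked by {L, W}):
  P1: blocked at chain node W ∈ conditioning set.
  P2: blocked at chain node W ∈ conditioning set.
  P3: blocked at chain node W ∈ conditioning set.
  P4: blocked at chain node W ∈ conditioning set.
  P5: blocked at fork node W ∈ conditioning set.
  P6: blocked at fork node W ∈ conditioning set.
  P7: blocked at fork node W ∈ conditioning set.
{L, W} does not satisfy the backdoor criterion.

No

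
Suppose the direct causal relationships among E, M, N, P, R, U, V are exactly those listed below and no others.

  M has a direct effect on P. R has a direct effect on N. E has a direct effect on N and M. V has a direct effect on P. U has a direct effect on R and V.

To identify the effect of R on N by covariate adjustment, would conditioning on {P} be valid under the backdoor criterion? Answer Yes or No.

No

Backdoor paths from R to N (paths whose first edge points into R):
  P1: R <- U -> V -> P <- M <- E -> N
Condition 1 (no descendant of R in the set): holds — descendants of R are {N}; none are in {P}.
Condition 2 (every backdoor path blocked by {P}):
  P1: open — collider(s) P are conditioned on (or have a conditioned descendant) and no non-collider on the path is in the set.
{P} does not satisfy the backdoor criterion.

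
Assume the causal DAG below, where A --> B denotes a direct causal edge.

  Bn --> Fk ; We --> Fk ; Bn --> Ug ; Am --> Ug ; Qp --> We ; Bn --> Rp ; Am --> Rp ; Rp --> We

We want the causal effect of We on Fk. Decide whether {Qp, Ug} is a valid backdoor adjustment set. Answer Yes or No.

No

Backdoor paths from We to Fk (paths whose first edge points into We):
  P1: We <- Rp <- Am -> Ug <- Bn -> Fk
  P2: We <- Rp <- Bn -> Fk
Condition 1 (no descendant of We in the set): holds — descendants of We are {Fk}; none are in {Qp, Ug}.
Condition 2 (every backdoor path blocked by {Qp, Ug}):
  P1: open — collider(s) Ug are conditioned on (or have a conditioned descendant) and no non-collider on the path is in the set.
  P2: open — no interior node is in the conditioning set.
{Qp, Ug} does not satisfy the backdoor criterion.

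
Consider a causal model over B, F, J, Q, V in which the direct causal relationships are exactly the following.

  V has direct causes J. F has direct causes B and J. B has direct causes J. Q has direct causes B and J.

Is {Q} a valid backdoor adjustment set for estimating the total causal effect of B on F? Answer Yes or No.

No

Backdoor paths from B to F (paths whose first edge points into B):
  P1: B <- J -> F
Condition 1 (no descendant of B in the set): FAILS — Q is a descendant of B.
Condition 2 (every backdoor path blocked by {Q}):
  P1: open — no interior node is in the conditioning set.
{Q} does not satisfy the backdoor criterion.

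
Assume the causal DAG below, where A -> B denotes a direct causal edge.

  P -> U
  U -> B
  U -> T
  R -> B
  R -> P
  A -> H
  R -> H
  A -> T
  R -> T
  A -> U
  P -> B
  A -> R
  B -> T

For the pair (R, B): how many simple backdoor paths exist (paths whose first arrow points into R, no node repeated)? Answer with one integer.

A backdoor path from R to B is any simple undirected path whose first edge points into R (i.e. leaves R via a parent).
Parents of R: {A}.
Enumerating:
  P1: R <- A -> U <- P -> B
  P2: R <- A -> U -> B
  P3: R <- A -> U -> T <- B
  P4: R <- A -> T <- U <- P -> B
  P5: R <- A -> T <- U -> B
  P6: R <- A -> T <- B
That exhausts the simple backdoor paths. Count: 6.

6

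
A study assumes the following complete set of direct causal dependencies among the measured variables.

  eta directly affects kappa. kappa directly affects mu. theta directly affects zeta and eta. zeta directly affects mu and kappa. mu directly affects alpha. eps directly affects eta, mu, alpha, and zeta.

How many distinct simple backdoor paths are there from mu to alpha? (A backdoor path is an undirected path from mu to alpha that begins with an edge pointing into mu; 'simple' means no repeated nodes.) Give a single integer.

A backdoor path from mu to alpha is any simple undirected path whose first edge points into mu (i.e. leaves mu via a parent).
Parents of mu: {eps, kappa, zeta}.
Enumerating:
  P1: mu <- eps -> alpha
  P2: mu <- zeta <- eps -> alpha
  P3: mu <- zeta <- theta -> eta <- eps -> alpha
  P4: mu <- zeta -> kappa <- eta <- eps -> alpha
  P5: mu <- kappa <- zeta <- eps -> alpha
  P6: mu <- kappa <- zeta <- theta -> eta <- eps -> alpha
  P7: mu <- kappa <- eta <- eps -> alpha
  P8: mu <- kappa <- eta <- theta -> zeta <- eps -> alpha
That exhausts the simple backdoor paths. Count: 8.

8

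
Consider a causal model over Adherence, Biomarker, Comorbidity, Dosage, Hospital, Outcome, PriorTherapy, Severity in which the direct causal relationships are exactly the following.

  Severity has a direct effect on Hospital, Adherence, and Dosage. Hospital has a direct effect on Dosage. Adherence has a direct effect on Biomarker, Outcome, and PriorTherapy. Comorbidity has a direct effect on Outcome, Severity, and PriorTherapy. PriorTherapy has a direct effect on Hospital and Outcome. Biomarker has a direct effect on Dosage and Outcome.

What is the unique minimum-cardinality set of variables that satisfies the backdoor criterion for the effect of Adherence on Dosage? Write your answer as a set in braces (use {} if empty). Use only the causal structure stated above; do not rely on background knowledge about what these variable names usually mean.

{Severity}

Variables eligible for adjustment (non-descendants of Adherence, excluding Adherence and Dosage): {Comorbidity, Severity}.
Backdoor paths from Adherence to Dosage:
  P1: Adherence <- Severity <- Comorbidity -> PriorTherapy -> Outcome <- Biomarker -> Dosage
  P2: Adherence <- Severity <- Comorbidity -> PriorTherapy -> Hospital -> Dosage
  P3: Adherence <- Severity <- Comorbidity -> Outcome <- Biomarker -> Dosage
  P4: Adherence <- Severity <- Comorbidity -> Outcome <- PriorTherapy -> Hospital -> Dosage
  P5: Adherence <- Severity -> Hospital <- PriorTherapy <- Comorbidity -> Outcome <- Biomarker -> Dosage
  P6: Adherence <- Severity -> Hospital <- PriorTherapy -> Outcome <- Biomarker -> Dosage
  P7: Adherence <- Severity -> Hospital -> Dosage
  P8: Adherence <- Severity -> Dosage
The empty set is not sufficient: P2 (Adherence <- Severity <- Comorbidity -> PriorTherapy -> Hospital -> Dosage) has no collider blocking it and no conditioned non-collider, so it is open.
Try {Severity}:
  P1: blocked at chain node Severity ∈ conditioning set.
  P2: blocked at chain node Severity ∈ conditioning set.
  P3: blocked at chain node Severity ∈ conditioning set.
  P4: blocked at chain node Severity ∈ conditioning set.
  P5: blocked at fork node Severity ∈ conditioning set.
  P6: blocked at fork node Severity ∈ conditioning set.
  P7: blocked at fork node Severity ∈ conditioning set.
  P8: blocked at fork node Severity ∈ conditioning set.
{Severity} contains no descendant of Adherence and blocks every backdoor path.
No other singleton works — e.g. {Comorbidity} leaves P7 open — so {Severity} is the unique smallest valid adjustment set.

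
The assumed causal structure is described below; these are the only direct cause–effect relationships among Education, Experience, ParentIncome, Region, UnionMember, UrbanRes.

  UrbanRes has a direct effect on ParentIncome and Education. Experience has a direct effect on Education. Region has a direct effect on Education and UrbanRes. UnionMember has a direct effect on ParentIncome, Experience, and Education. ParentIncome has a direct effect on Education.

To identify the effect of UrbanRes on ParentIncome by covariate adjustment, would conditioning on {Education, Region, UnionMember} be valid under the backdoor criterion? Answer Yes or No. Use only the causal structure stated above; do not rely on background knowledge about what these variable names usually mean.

No

Backdoor paths from UrbanRes to ParentIncome (paths whose first edge points into UrbanRes):
  P1: UrbanRes <- Region -> Education <- UnionMember -> ParentIncome
  P2: UrbanRes <- Region -> Education <- Experience <- UnionMember -> ParentIncome
  P3: UrbanRes <- Region -> Education <- ParentIncome
Condition 1 (no descendant of UrbanRes in the set): FAILS — Education is a descendant of UrbanRes.
Condition 2 (every backdoor path blocked by {Education, Region, UnionMember}):
  P1: blocked at fork node Region ∈ conditioning set.
  P2: blocked at fork node Region ∈ conditioning set.
  P3: blocked at fork node Region ∈ conditioning set.
{Education, Region, UnionMember} does not satisfy the backdoor criterion.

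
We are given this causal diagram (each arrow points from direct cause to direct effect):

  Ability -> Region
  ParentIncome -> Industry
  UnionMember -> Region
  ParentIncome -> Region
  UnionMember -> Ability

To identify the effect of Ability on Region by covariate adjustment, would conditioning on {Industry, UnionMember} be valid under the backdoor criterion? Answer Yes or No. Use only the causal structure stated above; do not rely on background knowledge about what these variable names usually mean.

Yes

Backdoor paths from Ability to Region (paths whose first edge points into Ability):
  P1: Ability <- UnionMember -> Region
Condition 1 (no descendant of Ability in the set): holds — descendants of Ability are {Region}; none are in {Industry, UnionMember}.
Condition 2 (every backdoor path blocked by {Industry, UnionMember}):
  P1: blocked at fork node UnionMember ∈ conditioning set.
{Industry, UnionMember} satisfies the backdoor criterion.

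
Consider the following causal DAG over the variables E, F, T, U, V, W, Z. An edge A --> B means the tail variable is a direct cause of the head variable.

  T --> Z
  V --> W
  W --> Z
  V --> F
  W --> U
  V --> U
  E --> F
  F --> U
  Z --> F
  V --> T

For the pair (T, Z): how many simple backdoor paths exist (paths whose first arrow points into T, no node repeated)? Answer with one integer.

A backdoor path from T to Z is any simple undirected path whose first edge points into T (i.e. leaves T via a parent).
Parents of T: {V}.
Enumerating:
  P1: T <- V -> W -> Z
  P2: T <- V -> W -> U <- F <- Z
  P3: T <- V -> F <- Z
  P4: T <- V -> F -> U <- W -> Z
  P5: T <- V -> U <- W -> Z
  P6: T <- V -> U <- F <- Z
That exhausts the simple backdoor paths. Count: 6.

6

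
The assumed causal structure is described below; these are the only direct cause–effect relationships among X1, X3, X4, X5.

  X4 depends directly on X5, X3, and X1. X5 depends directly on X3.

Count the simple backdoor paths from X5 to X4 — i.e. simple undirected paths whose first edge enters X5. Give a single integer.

A backdoor path from X5 to X4 is any simple undirected path whose first edge points into X5 (i.e. leaves X5 via a parent).
Parents of X5: {X3}.
Enumerating:
  P1: X5 <- X3 -> X4
That exhausts the simple backdoor paths. Count: 1.

1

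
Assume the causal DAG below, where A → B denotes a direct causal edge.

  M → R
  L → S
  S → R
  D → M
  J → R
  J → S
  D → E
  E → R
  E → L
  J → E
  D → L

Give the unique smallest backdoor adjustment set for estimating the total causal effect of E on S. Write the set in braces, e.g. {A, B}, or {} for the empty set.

Variables eligible for adjustment (non-descendants of E, excluding E and S): {D, J, M}.
Backdoor paths from E to S:
  P1: E <- J -> S
  P2: E <- J -> R <- M <- D -> L -> S
  P3: E <- J -> R <- S
  P4: E <- D -> M -> R <- J -> S
  P5: E <- D -> M -> R <- S
  P6: E <- D -> L -> S
The empty set is not sufficient: P1 (E <- J -> S) has no collider blocking it and no conditioned non-collider, so it is open.
Try {D, J}:
  P1: blocked at fork node J ∈ conditioning set.
  P2: blocked at fork node J ∈ conditioning set.
  P3: blocked at fork node J ∈ conditioning set.
  P4: blocked at fork node D ∈ conditioning set.
  P5: blocked at fork node D ∈ conditioning set.
  P6: blocked at fork node D ∈ conditioning set.
{D, J} contains no descendant of E and blocks every backdoor path.
Every element of {D, J} is needed (dropping D leaves P6 open; dropping J leaves P1 open), so no proper subset is valid.
Among all size-2 subsets of the eligible variables, only {D, J} blocks every backdoor path, so it is the unique smallest valid adjustment set.

{D, J}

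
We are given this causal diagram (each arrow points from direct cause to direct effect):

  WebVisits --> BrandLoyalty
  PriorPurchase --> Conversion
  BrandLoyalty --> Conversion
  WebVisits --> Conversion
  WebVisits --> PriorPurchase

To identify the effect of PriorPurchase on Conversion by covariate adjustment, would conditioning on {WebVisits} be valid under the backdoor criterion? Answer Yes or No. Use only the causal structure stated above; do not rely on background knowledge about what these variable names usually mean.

Yes

Backdoor paths from PriorPurchase to Conversion (paths whose first edge points into PriorPurchase):
  P1: PriorPurchase <- WebVisits -> BrandLoyalty -> Conversion
  P2: PriorPurchase <- WebVisits -> Conversion
Condition 1 (no descendant of PriorPurchase in the set): holds — descendants of PriorPurchase are {Conversion}; none are in {WebVisits}.
Condition 2 (every backdoor path blocked by {WebVisits}):
  P1: blocked at fork node WebVisits ∈ conditioning set.
  P2: blocked at fork node WebVisits ∈ conditioning set.
{WebVisits} satisfies the backdoor criterion.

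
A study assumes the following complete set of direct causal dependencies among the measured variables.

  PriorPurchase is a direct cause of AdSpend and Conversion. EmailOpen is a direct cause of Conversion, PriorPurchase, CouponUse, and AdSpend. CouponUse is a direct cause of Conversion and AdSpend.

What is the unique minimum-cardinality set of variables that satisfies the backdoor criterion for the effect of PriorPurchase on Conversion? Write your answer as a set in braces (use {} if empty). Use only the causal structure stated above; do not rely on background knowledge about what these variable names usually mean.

{EmailOpen}

Variables eligible for adjustment (non-descendants of PriorPurchase, excluding PriorPurchase and Conversion): {CouponUse, EmailOpen}.
Backdoor paths from PriorPurchase to Conversion:
  P1: PriorPurchase <- EmailOpen -> CouponUse -> Conversion
  P2: PriorPurchase <- EmailOpen -> AdSpend <- CouponUse -> Conversion
  P3: PriorPurchase <- EmailOpen -> Conversion
The empty set is not sufficient: P1 (PriorPurchase <- EmailOpen -> CouponUse -> Conversion) has no collider blocking it and no conditioned non-collider, so it is open.
Try {EmailOpen}:
  P1: blocked at fork node EmailOpen ∈ conditioning set.
  P2: blocked at fork node EmailOpen ∈ conditioning set.
  P3: blocked at fork node EmailOpen ∈ conditioning set.
{EmailOpen} contains no descendant of PriorPurchase and blocks every backdoor path.
No other singleton works — e.g. {CouponUse} leaves P3 open — so {EmailOpen} is the unique smallest valid adjustment set.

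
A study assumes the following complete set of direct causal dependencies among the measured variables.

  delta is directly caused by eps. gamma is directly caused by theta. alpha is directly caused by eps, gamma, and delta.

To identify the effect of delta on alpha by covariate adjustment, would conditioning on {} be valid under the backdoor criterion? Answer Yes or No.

No

Backdoor paths from delta to alpha (paths whose first edge points into delta):
  P1: delta <- eps -> alpha
Condition 1 (no descendant of delta in the set): holds — descendants of delta are {alpha}; none are in {}.
Condition 2 (every backdoor path blocked by {}):
  P1: open — no interior node is in the conditioning set.
{} does not satisfy the backdoor criterion.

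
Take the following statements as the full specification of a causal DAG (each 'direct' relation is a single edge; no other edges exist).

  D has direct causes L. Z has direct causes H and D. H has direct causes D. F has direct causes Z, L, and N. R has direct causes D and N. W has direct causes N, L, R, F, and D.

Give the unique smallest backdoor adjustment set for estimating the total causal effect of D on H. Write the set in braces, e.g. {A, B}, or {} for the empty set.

Variables eligible for adjustment (non-descendants of D, excluding D and H): {L, N}.
Backdoor paths from D to H:
  P1: D <- L -> F <- Z <- H
  P2: D <- L -> W <- N -> F <- Z <- H
  P3: D <- L -> W <- F <- Z <- H
  P4: D <- L -> W <- R <- N -> F <- Z <- H
Each backdoor path contains an unconditioned collider, so every path is already blocked with the empty conditioning set:
  P1: blocked at collider F (neither it nor any descendant is in the conditioning set).
  P2: blocked at collider W (neither it nor any descendant is in the conditioning set).
  P3: blocked at collider W (neither it nor any descendant is in the conditioning set).
  P4: blocked at collider W (neither it nor any descendant is in the conditioning set).
The empty set is therefore the unique smallest valid set.

{}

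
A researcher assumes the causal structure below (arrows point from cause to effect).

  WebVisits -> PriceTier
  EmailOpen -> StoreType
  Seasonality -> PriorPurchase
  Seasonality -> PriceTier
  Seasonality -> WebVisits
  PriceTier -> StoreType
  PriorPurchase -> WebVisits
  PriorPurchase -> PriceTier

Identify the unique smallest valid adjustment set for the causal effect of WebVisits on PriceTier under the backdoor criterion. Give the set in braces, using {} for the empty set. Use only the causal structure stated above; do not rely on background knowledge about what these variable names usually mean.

Variables eligible for adjustment (non-descendants of WebVisits, excluding WebVisits and PriceTier): {EmailOpen, PriorPurchase, Seasonality}.
Backdoor paths from WebVisits to PriceTier:
  P1: WebVisits <- Seasonality -> PriorPurchase -> PriceTier
  P2: WebVisits <- Seasonality -> PriceTier
  P3: WebVisits <- PriorPurchase <- Seasonality -> PriceTier
  P4: WebVisits <- PriorPurchase -> PriceTier
The empty set is not sufficient: P1 (WebVisits <- Seasonality -> PriorPurchase -> PriceTier) has no collider blocking it and no conditioned non-collider, so it is open.
Try {PriorPurchase, Seasonality}:
  P1: blocked at fork node Seasonality ∈ conditioning set.
  P2: blocked at fork node Seasonality ∈ conditioning set.
  P3: blocked at chain node PriorPurchase ∈ conditioning set.
  P4: blocked at fork node PriorPurchase ∈ conditioning set.
{PriorPurchase, Seasonality} contains no descendant of WebVisits and blocks every backdoor path.
Every element of {PriorPurchase, Seasonality} is needed (dropping PriorPurchase leaves P4 open; dropping Seasonality leaves P2 open), so no proper subset is valid.
Among all size-2 subsets of the eligible variables, only {PriorPurchase, Seasonality} blocks every backdoor path, so it is the unique smallest valid adjustment set.

{PriorPurchase, Seasonality}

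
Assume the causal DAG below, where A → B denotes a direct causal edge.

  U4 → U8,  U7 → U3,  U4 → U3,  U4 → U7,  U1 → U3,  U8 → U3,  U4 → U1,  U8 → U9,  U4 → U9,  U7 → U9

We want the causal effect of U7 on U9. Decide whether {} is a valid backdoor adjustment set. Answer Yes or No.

Backdoor paths from U7 to U9 (paths whose first edge points into U7):
  P1: U7 <- U4 -> U8 -> U9
  P2: U7 <- U4 -> U1 -> U3 <- U8 -> U9
  P3: U7 <- U4 -> U3 <- U8 -> U9
  P4: U7 <- U4 -> U9
Condition 1 (no descendant of U7 in the set): holds — descendants of U7 are {U3, U9}; none are in {}.
Condition 2 (every backdoor path blocked by {}):
  P1: open — no interior node is in the conditioning set.
  P2: blocked at collider U3 (neither it nor any descendant is in the conditioning set).
  P3: blocked at collider U3 (neither it nor any descendant is in the conditioning set).
  P4: open — no interior node is in the conditioning set.
{} does not satisfy the backdoor criterion.

No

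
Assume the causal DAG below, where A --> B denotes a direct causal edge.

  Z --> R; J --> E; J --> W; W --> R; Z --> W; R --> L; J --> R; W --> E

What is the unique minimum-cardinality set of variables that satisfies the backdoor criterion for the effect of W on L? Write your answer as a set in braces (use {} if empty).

{J, Z}

Variables eligible for adjustment (non-descendants of W, excluding W and L): {J, Z}.
Backdoor paths from W to L:
  P1: W <- J -> R -> L
  P2: W <- Z -> R -> L
The empty set is not sufficient: P1 (W <- J -> R -> L) has no collider blocking it and no conditioned non-collider, so it is open.
Try {J, Z}:
  P1: blocked at fork node J ∈ conditioning set.
  P2: blocked at fork node Z ∈ conditioning set.
{J, Z} contains no descendant of W and blocks every backdoor path.
Every element of {J, Z} is needed (dropping J leaves P1 open; dropping Z leaves P2 open), so no proper subset is valid.
Among all size-2 subsets of the eligible variables, only {J, Z} blocks every backdoor path, so it is the unique smallest valid adjustment set.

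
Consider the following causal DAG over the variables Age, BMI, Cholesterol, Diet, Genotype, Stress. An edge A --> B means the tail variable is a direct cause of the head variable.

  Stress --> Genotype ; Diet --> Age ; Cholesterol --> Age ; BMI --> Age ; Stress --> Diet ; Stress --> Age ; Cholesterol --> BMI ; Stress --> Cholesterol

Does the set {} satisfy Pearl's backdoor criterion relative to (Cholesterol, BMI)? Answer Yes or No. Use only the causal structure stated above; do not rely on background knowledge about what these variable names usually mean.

Yes

Backdoor paths from Cholesterol to BMI (paths whose first edge points into Cholesterol):
  P1: Cholesterol <- Stress -> Diet -> Age <- BMI
  P2: Cholesterol <- Stress -> Age <- BMI
Condition 1 (no descendant of Cholesterol in the set): holds — descendants of Cholesterol are {Age, BMI}; none are in {}.
Condition 2 (every backdoor path blocked by {}):
  P1: blocked at collider Age (neither it nor any descendant is in the conditioning set).
  P2: blocked at collider Age (neither it nor any descendant is in the conditioning set).
{} satisfies the backdoor criterion.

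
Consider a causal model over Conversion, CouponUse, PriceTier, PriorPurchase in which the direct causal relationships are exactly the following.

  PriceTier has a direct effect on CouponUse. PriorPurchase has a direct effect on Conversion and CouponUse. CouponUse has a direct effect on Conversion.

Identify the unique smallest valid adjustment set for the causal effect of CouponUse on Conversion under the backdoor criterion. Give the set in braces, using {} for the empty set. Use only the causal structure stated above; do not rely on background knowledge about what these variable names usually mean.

Variables eligible for adjustment (non-descendants of CouponUse, excluding CouponUse and Conversion): {PriceTier, PriorPurchase}.
Backdoor paths from CouponUse to Conversion:
  P1: CouponUse <- PriorPurchase -> Conversion
The empty set is not sufficient: P1 (CouponUse <- PriorPurchase -> Conversion) has no collider blocking it and no conditioned non-collider, so it is open.
Try {PriorPurchase}:
  P1: blocked at fork node PriorPurchase ∈ conditioning set.
{PriorPurchase} contains no descendant of CouponUse and blocks every backdoor path.
No other singleton works — e.g. {PriceTier} leaves P1 open — so {PriorPurchase} is the unique smallest valid adjustment set.

{PriorPurchase}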